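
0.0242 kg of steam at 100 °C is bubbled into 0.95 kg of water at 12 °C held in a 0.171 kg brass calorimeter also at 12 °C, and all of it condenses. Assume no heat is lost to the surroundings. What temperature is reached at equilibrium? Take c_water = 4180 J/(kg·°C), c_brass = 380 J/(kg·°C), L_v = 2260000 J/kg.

Sum of m c ΔT and latent-heat terms is zero:
condense steam: −0.0242·2260000 = −54692; condensate cools 100→T: 0.0242·4180·(T − 100) = 101.16(T − 100); original water: 3971(T − 12); brass cup: 0.171·380·(T − 12) = 64.98(T − 12)
4137.1 T = 54692 + 10116 + 48432 = 113239
T ≈ 27.37 °C, under the boiling point, so the assumption holds.

T_f ≈ 27.4 °C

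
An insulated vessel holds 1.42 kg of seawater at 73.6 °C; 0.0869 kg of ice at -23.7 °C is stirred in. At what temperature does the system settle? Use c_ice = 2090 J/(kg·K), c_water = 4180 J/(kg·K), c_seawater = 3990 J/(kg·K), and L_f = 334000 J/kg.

T_f ≈ 63.6 °C

Sum of m c ΔT and latent-heat terms is zero:
warm ice to 0 °C: 0.0869×2090×(0 − (-23.7)) = 4304.4; fusion: m_ice L_f = 0.0869×334000 = 29025; warm the meltwater: 363.24 T; seawater cools: 1.42×3990×(T − 73.6) = 5665.8(T − 73.6)
6029 T = 417003 − 33329 = 383674
T ≈ 63.64 °C (positive, so assuming full melt was valid).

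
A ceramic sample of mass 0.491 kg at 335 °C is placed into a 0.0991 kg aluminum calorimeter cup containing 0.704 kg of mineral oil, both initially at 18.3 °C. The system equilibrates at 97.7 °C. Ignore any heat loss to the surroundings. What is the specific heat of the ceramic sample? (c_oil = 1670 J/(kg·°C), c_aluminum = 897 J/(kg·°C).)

Let T be the final temperature. ΣQ_i = 0:
0.491·c·(97.7 − 335) + 0.704·1670·(97.7 − 18.3) + 0.0991·897·(97.7 − 18.3) = 0
-116.51 c = -100407
c = -100407/-116.51 ≈ 861.8 J/(kg·°C)

c ≈ 862 J/(kg·°C)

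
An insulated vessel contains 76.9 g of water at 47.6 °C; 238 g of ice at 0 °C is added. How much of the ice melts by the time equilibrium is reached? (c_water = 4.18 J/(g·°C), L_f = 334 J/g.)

m_melted ≈ 45.8 g

Water can give up m c ΔT = 76.9·4.18·47.6 = 15301 J before reaching 0 °C.
Fully melting the ice requires m_ice L_f = 238·334 = 79492 J.
That's not enough to melt it all — equilibrium is at 0 °C with ice remaining.
m_melted·334 = 15301  ⇒  m_melted ≈ 45.81 g.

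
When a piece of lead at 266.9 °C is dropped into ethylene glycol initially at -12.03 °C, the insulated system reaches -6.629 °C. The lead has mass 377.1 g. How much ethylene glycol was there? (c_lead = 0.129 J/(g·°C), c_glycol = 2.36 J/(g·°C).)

m ≈ 1040 g

Heat gained plus heat lost sum to zero:
377.1·0.129·(-6.629 − 266.9) + m·2.36·(-6.629 − (-12.03)) = 0
12.75 m = 13306
m = 13306/12.75 ≈ 1044 g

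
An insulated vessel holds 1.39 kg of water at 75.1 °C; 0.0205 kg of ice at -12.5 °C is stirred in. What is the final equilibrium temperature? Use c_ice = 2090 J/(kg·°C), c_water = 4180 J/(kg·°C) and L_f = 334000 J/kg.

Heat gained plus heat lost sum to zero:
ice -12.5→0 °C: 0.0205×2090×12.5 = 535.56; latent heat to melt: 0.0205×334000 = 6847; warm the meltwater: 85.69 T; water cools: 1.39×4180×(T − 75.1) = 5810.2(T − 75.1)
5895.9 T = 436346 − 7382.6 = 428963
T ≈ 72.76 °C. Since T > 0 °C, the all-ice-melts assumption holds.

T_f ≈ 72.8 °C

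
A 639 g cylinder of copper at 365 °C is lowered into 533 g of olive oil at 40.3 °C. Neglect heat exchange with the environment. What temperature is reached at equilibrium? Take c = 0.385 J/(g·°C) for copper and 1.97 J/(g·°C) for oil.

Set heat shed by the hot body equal to heat absorbed by the cold body:
639*0.385*(365 − T) = 533*1.97*(T − 40.3)
246.02(365 − T) = 1050(T − 40.3)
1296 T = 132111  ⇒  T ≈ 101.94 °C

T_f ≈ 101.9 °C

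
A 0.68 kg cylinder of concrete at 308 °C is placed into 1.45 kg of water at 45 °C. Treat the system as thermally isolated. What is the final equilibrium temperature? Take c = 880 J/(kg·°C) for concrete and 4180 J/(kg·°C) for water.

T_f ≈ 68.6 °C

Net heat exchanged in the isolated system is zero:
0.68×880×(T − 308) + 1.45×4180×(T − 45) = 0
598.4(T − 308) + 6061(T − 45) = 0
6659.4 T = 457052
T = 457052/6659.4 ≈ 68.63 °C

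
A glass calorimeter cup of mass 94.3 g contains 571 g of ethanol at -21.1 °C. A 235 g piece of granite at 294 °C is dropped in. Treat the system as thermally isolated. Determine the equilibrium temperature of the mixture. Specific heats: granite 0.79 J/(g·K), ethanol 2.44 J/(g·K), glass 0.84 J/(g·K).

T_f ≈ 14.2 °C

T_f = Σ m_i c_i T_i / Σ m_i c_i:
T_f = (185.65×294 + 1393.2×(-21.1) + 79.21×(-21.1)) / (185.65 + 1393.2 + 79.21)
    = 23512 / 1658.1 ≈ 14.18 °C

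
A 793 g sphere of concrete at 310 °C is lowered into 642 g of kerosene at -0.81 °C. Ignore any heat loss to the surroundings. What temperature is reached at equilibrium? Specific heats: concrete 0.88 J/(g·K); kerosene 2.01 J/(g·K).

T_f = Σ m_i c_i T_i / Σ m_i c_i:
T_f = (697.84*310 + 1290.4*(-0.81)) / (697.84 + 1290.4)
    = 215285 / 1988.3 ≈ 108.28 °C

T_f ≈ 108.3 °C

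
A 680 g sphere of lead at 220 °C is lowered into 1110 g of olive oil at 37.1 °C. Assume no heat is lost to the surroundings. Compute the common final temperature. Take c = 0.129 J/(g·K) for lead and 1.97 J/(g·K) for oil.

T_f ≈ 44.2 °C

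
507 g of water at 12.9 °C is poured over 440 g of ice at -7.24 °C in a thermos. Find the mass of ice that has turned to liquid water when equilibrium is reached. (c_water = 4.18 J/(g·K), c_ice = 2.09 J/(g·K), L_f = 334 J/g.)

m_melted ≈ 61.9 g

Cooling the water to 0 °C releases 507·4.18·12.9 = 27338 J.
Warming the ice to 0 °C takes 440·2.09·7.24 = 6657.9 J, leaving 20681 J for melting.
Melting all 440 g of ice would need 440·334 = 146960 J.
20681 J < 146960 J, so only part of the ice melts and the system sits at 0 °C.
Mass melted = 20681/334 ≈ 61.92 g.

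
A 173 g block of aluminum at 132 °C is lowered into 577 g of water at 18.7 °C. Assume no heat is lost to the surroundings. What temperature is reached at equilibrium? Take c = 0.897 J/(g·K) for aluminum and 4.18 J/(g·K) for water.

T_f = Σ m_i c_i T_i / Σ m_i c_i:
T_f = (155.18×132 + 2411.9×18.7) / (155.18 + 2411.9)
    = 65586 / 2567 ≈ 25.55 °C

T_f ≈ 25.5 °C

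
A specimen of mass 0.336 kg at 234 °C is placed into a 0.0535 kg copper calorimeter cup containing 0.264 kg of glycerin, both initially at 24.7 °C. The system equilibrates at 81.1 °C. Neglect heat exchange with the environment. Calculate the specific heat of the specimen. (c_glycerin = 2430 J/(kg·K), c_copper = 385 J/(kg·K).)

c ≈ 727 J/(kg·K)

Energy conservation, ΣQ = 0:
0.336·c·(81.1 − 234) + 0.264·2430·(81.1 − 24.7) + 0.0535·385·(81.1 − 24.7) = 0
-51.37 c = -37343
c = -37343/-51.37 ≈ 726.9 J/(kg·K)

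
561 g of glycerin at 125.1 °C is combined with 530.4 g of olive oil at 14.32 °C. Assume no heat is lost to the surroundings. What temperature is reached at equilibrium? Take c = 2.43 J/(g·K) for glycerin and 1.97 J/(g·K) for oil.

Taking heat into each body as positive, Σ m c ΔT = 0:
561×2.43×(T − 125.1) + 530.4×1.97×(T − 14.32) = 0
1363.2(T − 125.1) + 1044.9(T − 14.32) = 0
2408.1 T = 185503
T = 185503/2408.1 ≈ 77.03 °C

T_f ≈ 77.0 °C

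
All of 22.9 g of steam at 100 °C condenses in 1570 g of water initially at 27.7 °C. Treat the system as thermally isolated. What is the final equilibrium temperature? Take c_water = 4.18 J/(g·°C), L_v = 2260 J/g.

T_f ≈ 36.5 °C

Net heat exchanged in the isolated system is zero:
steam→water at 100 °C releases m L_v = 22.9×2260 = 51754; condensate cools 100→T: 22.9×4.18×(T − 100) = 95.72(T − 100); original water: 6562.6(T − 27.7)
6658.3 T = 51754 + 9572.2 + 181784 = 243110
T ≈ 36.51 °C — below 100 °C, confirming all the steam condensed.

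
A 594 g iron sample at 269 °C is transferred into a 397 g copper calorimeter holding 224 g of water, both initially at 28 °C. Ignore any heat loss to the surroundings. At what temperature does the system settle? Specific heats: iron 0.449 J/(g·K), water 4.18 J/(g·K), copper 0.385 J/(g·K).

T_f ≈ 75.4 °C

Energy conservation, ΣQ = 0:
594×0.449×(T − 269) + 224×4.18×(T − 28) + 397×0.385×(T − 28) = 0
266.71(T − 269) + 936.32(T − 28) + 152.84(T − 28) = 0
(266.71 + 936.32 + 152.84) T = 266.71×269 + 936.32×28 + 152.84×28
T = 102241 / 1355.9 = 75.4 °C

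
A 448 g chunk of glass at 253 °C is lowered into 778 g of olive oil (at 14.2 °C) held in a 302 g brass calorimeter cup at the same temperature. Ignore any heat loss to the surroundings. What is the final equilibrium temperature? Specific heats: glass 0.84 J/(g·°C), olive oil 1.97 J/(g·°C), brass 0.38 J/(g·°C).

T_f ≈ 58.6 °C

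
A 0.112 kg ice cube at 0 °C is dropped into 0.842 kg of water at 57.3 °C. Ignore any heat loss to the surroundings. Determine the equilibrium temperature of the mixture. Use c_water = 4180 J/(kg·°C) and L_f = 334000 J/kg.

T_f ≈ 41.2 °C

Heat gained plus heat lost sum to zero:
melt ice: 0.112×334000 = 37408; warm the meltwater: 468.16 T; water cools: 0.842×4180×(T − 57.3) = 3519.6(T − 57.3)
3987.7 T = 201671 − 37408 = 164263
T ≈ 41.19 °C (positive, so assuming full melt was valid).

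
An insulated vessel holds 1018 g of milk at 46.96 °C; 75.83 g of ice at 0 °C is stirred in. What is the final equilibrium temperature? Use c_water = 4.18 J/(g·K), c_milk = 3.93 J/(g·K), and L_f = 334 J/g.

T_f ≈ 37.6 °C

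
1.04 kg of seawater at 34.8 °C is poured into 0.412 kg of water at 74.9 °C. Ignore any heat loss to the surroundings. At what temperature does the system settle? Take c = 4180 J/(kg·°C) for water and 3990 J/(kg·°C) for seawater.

T_f ≈ 46.6 °C

T_f is the heat-capacity-weighted average of the initial temperatures:
T_f = (1722.2·74.9 + 4149.6·34.8) / (1722.2 + 4149.6)
    = 273396 / 5871.8 ≈ 46.56 °C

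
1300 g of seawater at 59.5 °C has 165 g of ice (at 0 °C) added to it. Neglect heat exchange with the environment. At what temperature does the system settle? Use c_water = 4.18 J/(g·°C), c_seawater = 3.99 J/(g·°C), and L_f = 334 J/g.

T_f ≈ 43.1 °C

Net heat exchanged in the isolated system is zero:
melt ice: 165×334 = 55110
  warm the meltwater: 689.7 T
  seawater: 5187(T − 59.5)
5876.7 T = 308626 − 55110 = 253516
T ≈ 43.14 °C. Since T > 0 °C, the all-ice-melts assumption holds.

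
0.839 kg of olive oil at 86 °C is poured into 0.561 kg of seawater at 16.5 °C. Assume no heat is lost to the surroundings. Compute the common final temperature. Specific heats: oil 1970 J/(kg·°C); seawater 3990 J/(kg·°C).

T_f ≈ 46.0 °C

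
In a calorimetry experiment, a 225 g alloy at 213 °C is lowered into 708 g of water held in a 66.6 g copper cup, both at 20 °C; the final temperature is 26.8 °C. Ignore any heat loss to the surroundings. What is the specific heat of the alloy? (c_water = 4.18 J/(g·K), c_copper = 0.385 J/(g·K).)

c ≈ 0.485 J/(g·K)

Setting the total heat transfer to zero:
225·c·(26.8 − 213) + 708·4.18·(26.8 − 20) + 66.6·0.385·(26.8 − 20) = 0
-41895 c = -20299
c = -20299/-41895 ≈ 0.4845 J/(g·K)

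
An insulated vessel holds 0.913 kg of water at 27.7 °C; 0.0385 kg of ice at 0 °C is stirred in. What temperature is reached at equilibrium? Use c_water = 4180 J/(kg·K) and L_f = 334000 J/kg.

Let T be the final temperature. ΣQ_i = 0:
fusion: m_ice L_f = 0.0385·334000 = 12859
  warm the meltwater: 160.93 T
  water: 3816.3(T − 27.7)
3977.3 T = 105713 − 12859 = 92854
T ≈ 23.35 °C (positive, so assuming full melt was valid).

T_f ≈ 23.3 °C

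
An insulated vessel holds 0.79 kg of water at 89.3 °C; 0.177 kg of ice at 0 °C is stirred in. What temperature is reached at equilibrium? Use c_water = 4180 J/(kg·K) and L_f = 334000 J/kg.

Energy balance with sensible and latent terms:
fusion: m_ice L_f = 0.177×334000 = 59118; warm the meltwater: 739.86 T; water: 3302.2(T − 89.3)
4042.1 T = 294886 − 59118 = 235768
T ≈ 58.33 °C (positive, so assuming full melt was valid).

T_f ≈ 58.3 °C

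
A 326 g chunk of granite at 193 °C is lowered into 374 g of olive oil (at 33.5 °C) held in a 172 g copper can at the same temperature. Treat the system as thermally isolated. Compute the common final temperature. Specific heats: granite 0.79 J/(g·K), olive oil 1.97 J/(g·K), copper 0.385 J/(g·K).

T_f ≈ 72.2 °C

Energy conservation, ΣQ = 0:
326*0.79*(T − 193) + 374*1.97*(T − 33.5) + 172*0.385*(T − 33.5) = 0
(257.54 + 736.78 + 66.22) T = 257.54*193 + 736.78*33.5 + 66.22*33.5
T = 76606 / 1060.5 = 72.2 °C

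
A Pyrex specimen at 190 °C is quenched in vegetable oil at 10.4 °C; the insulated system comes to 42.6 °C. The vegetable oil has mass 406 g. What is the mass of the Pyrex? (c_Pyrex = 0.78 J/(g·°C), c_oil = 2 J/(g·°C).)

m ≈ 227 g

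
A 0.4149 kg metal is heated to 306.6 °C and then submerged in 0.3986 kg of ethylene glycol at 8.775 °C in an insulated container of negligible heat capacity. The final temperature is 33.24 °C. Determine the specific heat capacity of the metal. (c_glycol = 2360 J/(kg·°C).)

c ≈ 203 J/(kg·°C)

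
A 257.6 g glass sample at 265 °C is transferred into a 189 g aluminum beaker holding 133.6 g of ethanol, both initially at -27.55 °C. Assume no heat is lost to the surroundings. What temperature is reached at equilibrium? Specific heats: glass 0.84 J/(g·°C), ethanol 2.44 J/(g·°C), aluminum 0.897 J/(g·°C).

T_f ≈ 61.4 °C

Let T be the final temperature. ΣQ_i = 0:
257.6×0.84×(T − 265) + 133.6×2.44×(T − (-27.55)) + 189×0.897×(T − (-27.55)) = 0
216.38(T − 265) + 325.98(T − (-27.55)) + 169.53(T − (-27.55)) = 0
711.9 T = 43690
T = 43690/711.9 ≈ 61.37 °C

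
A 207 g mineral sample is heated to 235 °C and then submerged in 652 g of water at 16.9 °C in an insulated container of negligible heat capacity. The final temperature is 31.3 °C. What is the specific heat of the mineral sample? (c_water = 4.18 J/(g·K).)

c ≈ 0.931 J/(g·K)

Heat lost by the mineral sample = heat gained by the water:
207·c·(235 − 31.3) = 652·4.18·(31.3 − 16.9)
42166 c = 39245  ⇒  c ≈ 0.9307 J/(g·K)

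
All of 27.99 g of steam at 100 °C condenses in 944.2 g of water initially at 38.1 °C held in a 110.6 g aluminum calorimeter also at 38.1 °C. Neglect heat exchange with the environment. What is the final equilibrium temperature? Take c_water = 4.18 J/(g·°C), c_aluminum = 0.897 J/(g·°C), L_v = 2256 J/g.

Energy balance with sensible and latent terms:
latent heat released on condensation: 27.99·2256 = 63145
  condensate cools 100→T: 27.99·4.18·(T − 100) = 117(T − 100)
  water warms: 944.2·4.18·(T − 38.1) = 3946.8(T − 38.1)
  cup: 99.21(T − 38.1)
4163 T = 63145 + 11700 + 154151 = 228996
T ≈ 55.01 °C, under the boiling point, so the assumption holds.

T_f ≈ 55.0 °C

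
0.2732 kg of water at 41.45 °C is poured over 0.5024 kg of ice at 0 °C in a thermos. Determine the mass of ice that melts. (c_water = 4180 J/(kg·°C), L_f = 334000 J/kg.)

m_melted ≈ 0.142 kg

Heat available from the water dropping to 0 °C: 0.2732×4180×41.45 = 47335 J.
Fully melting the ice requires m_ice L_f = 0.5024×334000 = 167802 J.
Since 47335 < 167802 J, not all the ice melts; equilibrium is at 0 °C.
m_melt = 47335 / L_f = 0.1417 kg.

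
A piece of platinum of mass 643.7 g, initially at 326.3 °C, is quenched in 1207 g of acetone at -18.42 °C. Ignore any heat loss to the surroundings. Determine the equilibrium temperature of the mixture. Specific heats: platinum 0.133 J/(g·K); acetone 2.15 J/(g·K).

T_f ≈ -7.4 °C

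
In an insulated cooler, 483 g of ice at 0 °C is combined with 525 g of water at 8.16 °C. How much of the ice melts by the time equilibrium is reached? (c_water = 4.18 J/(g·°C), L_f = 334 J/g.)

m_melted ≈ 53.6 g

Heat available from the water dropping to 0 °C: 525·4.18·8.16 = 17907 J.
To melt every bit of ice: 483·334 = 161322 J.
Since 17907 < 161322 J, not all the ice melts; equilibrium is at 0 °C.
m_melt = 17907 / L_f = 53.61 g.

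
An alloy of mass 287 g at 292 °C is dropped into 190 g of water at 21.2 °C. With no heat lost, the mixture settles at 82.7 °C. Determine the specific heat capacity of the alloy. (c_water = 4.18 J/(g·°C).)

Heat gained plus heat lost sum to zero:
287×c×(82.7 − 292) + 190×4.18×(82.7 − 21.2) = 0
-60069 c = -48843
c = -48843/-60069 ≈ 0.8131 J/(g·°C)

c ≈ 0.813 J/(g·°C)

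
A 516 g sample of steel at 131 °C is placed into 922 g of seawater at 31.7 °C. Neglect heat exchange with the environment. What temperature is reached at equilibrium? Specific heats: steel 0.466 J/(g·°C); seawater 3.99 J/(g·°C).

T_f ≈ 37.8 °C

Setting the total heat transfer to zero:
516*0.466*(T − 131) + 922*3.99*(T − 31.7) = 0
240.46(T − 131) + 3678.8(T − 31.7) = 0
3919.2 T = 148117
T = 148117 / 3919.2 = 37.8 °C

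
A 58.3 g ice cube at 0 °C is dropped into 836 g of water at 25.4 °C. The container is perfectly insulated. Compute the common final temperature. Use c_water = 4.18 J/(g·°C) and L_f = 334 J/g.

Taking heat into each body as positive, Σ m c ΔT = 0:
fusion: m_ice L_f = 58.3×334 = 19472
  warm the meltwater: 243.69 T
  water cools: 836×4.18×(T − 25.4) = 3494.5(T − 25.4)
3738.2 T = 88760 − 19472 = 69288
T ≈ 18.54 °C. Since T > 0 °C, the all-ice-melts assumption holds.

T_f ≈ 18.5 °C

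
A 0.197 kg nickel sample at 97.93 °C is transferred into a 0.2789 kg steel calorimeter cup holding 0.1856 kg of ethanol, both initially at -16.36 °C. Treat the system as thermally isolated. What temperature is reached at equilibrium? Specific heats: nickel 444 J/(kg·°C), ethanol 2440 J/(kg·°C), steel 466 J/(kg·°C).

T_f ≈ -1.4 °C

Heat gained plus heat lost sum to zero:
0.197×444×(T − 97.93) + 0.1856×2440×(T − (-16.36)) + 0.2789×466×(T − (-16.36)) = 0
670.3 T = -969.38
T = -969.38/670.3 ≈ -1.45 °C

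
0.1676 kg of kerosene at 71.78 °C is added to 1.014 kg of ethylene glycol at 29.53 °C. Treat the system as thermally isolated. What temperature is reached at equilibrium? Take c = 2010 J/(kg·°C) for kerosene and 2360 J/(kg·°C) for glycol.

With ΣQ=0 the equilibrium temperature is the m·c-weighted mean:
T_f = (336.88·71.78 + 2393·29.53) / (336.88 + 2393)
    = 94847 / 2729.9 ≈ 34.74 °C

T_f ≈ 34.7 °C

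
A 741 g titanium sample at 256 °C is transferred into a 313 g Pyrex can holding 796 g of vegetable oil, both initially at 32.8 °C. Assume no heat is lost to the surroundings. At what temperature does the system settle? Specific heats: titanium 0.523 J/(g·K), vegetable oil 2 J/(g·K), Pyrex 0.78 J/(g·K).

Energy conservation, ΣQ = 0:
741×0.523×(T − 256) + 796×2×(T − 32.8) + 313×0.78×(T − 32.8) = 0
2223.7 T = 159436
T ≈ 71.70 °C

T_f ≈ 71.7 °C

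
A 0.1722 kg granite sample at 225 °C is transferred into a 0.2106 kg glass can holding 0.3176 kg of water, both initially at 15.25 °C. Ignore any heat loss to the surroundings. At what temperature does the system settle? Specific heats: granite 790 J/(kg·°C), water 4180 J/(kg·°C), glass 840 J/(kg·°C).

T_f ≈ 32.6 °C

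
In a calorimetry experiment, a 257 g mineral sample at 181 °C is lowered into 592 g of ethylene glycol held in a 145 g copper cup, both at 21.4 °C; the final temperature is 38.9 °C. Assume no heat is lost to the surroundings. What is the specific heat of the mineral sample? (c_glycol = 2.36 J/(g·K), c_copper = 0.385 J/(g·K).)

c ≈ 0.696 J/(g·K)

Setting the total heat transfer to zero:
257×c×(38.9 − 181) + 592×2.36×(38.9 − 21.4) + 145×0.385×(38.9 − 21.4) = 0
-36520 c = -25427
c = -25427/-36520 ≈ 0.6962 J/(g·K)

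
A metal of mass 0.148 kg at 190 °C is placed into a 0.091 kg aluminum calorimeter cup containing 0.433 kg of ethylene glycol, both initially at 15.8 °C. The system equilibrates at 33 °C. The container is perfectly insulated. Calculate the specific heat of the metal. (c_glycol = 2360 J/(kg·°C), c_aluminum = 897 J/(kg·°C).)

Conservation of energy gives ΣQ = 0:
0.148·c·(33 − 190) + 0.433·2360·(33 − 15.8) + 0.091·897·(33 − 15.8) = 0
-23.24 c = -18980
c = -18980/-23.24 ≈ 816.8 J/(kg·°C)

c ≈ 817 J/(kg·°C)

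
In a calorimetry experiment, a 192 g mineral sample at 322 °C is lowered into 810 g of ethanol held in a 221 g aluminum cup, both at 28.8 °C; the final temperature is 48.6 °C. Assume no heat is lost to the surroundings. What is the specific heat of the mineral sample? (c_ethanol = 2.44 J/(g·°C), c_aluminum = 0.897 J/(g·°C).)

Conservation of energy gives ΣQ = 0:
192×c×(48.6 − 322) + 810×2.44×(48.6 − 28.8) + 221×0.897×(48.6 − 28.8) = 0
-52493 c = -43058
c = -43058/-52493 ≈ 0.8203 J/(g·°C)

c ≈ 0.82 J/(g·°C)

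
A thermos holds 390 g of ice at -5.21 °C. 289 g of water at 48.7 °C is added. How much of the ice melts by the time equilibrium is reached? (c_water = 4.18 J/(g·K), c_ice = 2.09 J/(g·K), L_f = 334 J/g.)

m_melted ≈ 163 g

Cooling the water to 0 °C releases 289×4.18×48.7 = 58831 J.
Of that, 390×2.09×5.21 = 4246.7 J goes to bring the ice to 0 °C, leaving 54584 J.
Fully melting the ice requires m_ice L_f = 390×334 = 130260 J.
Since 54584 < 130260 J, not all the ice melts; equilibrium is at 0 °C.
Mass melted = 54584/334 ≈ 163.4 g.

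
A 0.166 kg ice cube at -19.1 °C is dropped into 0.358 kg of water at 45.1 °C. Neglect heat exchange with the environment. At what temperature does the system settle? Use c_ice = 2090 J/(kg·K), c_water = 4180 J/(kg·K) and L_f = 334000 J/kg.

Energy balance with sensible and latent terms:
warm ice to 0 °C: 0.166·2090·(0 − (-19.1)) = 6626.6
  latent heat to melt: 0.166·334000 = 55444
  warm the meltwater: 693.88 T
  water cools: 0.358·4180·(T − 45.1) = 1496.4(T − 45.1)
2190.3 T = 67489 − 62071 = 5418.9
T ≈ 2.47 °C. Since T > 0 °C, the all-ice-melts assumption holds.

T_f ≈ 2.5 °C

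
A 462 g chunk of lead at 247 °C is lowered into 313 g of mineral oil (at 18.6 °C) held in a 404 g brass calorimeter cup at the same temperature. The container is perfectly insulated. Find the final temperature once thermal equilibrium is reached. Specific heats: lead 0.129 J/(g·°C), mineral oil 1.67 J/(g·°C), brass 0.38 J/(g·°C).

T_f ≈ 37.1 °C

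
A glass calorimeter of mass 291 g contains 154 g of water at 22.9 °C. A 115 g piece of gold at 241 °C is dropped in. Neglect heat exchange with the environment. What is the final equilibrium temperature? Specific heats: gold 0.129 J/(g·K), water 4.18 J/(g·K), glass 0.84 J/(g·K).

T_f ≈ 26.5 °C

Heat gained plus heat lost sum to zero:
115·0.129·(T − 241) + 154·4.18·(T − 22.9) + 291·0.84·(T − 22.9) = 0
14.84(T − 241) + 643.72(T − 22.9) + 244.44(T − 22.9) = 0
(14.84 + 643.72 + 244.44) T = 14.84·241 + 643.72·22.9 + 244.44·22.9
T ≈ 26.48 °C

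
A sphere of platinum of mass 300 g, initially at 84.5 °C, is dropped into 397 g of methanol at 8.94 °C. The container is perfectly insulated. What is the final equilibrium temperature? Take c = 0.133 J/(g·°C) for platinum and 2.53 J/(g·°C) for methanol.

Set heat shed by the hot body equal to heat absorbed by the cold body:
300×0.133×(84.5 − T) = 397×2.53×(T − 8.94)
39.9(84.5 − T) = 1004.4(T − 8.94)
1044.3 T = 12351  ⇒  T ≈ 11.83 °C

T_f ≈ 11.8 °C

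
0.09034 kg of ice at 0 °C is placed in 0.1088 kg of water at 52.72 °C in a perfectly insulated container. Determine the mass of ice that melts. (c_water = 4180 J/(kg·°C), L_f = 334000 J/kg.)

m_melted ≈ 0.0718 kg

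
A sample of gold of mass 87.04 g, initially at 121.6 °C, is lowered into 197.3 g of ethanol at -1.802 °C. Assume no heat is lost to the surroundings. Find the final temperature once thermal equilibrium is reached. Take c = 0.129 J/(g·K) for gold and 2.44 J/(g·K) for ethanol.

Energy conservation, ΣQ = 0:
87.04·0.129·(T − 121.6) + 197.3·2.44·(T − (-1.802)) = 0
11.23(T − 121.6) + 481.41(T − (-1.802)) = 0
(11.23 + 481.41) T = 11.23·121.6 + 481.41·(-1.802)
T = 497.84 / 492.64 = 1.01 °C

T_f ≈ 1.0 °C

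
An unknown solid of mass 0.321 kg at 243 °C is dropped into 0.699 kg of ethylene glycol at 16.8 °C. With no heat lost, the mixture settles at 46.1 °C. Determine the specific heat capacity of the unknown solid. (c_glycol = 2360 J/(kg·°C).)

c ≈ 765 J/(kg·°C)

Setting the total heat transfer to zero:
0.321×c×(46.1 − 243) + 0.699×2360×(46.1 − 16.8) = 0
-63.2 c = -48334
c = -48334/-63.2 ≈ 764.7 J/(kg·°C)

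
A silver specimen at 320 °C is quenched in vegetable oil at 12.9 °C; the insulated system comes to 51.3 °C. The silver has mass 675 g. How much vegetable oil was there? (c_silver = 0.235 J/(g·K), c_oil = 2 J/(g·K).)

m ≈ 555 g

Heat lost by the silver = heat gained by the oil:
675·0.235·(320 − 51.3) = m·2·(51.3 − 12.9)
76.8 m = 42623  ⇒  m ≈ 555 g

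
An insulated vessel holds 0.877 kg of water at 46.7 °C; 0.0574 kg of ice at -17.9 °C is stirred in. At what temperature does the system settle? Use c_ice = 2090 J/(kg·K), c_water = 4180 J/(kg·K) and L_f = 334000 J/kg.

T_f ≈ 38.4 °C

Sum of m c ΔT and latent-heat terms is zero:
ice -17.9→0 °C: 0.0574·2090·17.9 = 2147.4
  melt ice: 0.0574·334000 = 19172
  meltwater 0→T: 0.0574·4180·T = 239.93 T
  water: 3665.9(T − 46.7)
3905.8 T = 171196 − 21319 = 149877
T ≈ 38.37 °C. Since T > 0 °C, the all-ice-melts assumption holds.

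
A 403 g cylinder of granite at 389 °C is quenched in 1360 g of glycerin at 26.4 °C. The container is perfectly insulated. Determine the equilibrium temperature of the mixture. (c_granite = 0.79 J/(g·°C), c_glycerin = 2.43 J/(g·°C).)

T_f is the heat-capacity-weighted average of the initial temperatures:
T_f = (318.37·389 + 3304.8·26.4) / (318.37 + 3304.8)
    = 211093 / 3623.2 ≈ 58.26 °C

T_f ≈ 58.3 °C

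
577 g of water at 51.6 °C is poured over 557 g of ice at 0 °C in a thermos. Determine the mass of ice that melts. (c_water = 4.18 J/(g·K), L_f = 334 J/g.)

m_melted ≈ 373 g

Heat available from the water dropping to 0 °C: 577×4.18×51.6 = 124452 J.
To melt every bit of ice: 557×334 = 186038 J.
That's not enough to melt it all — equilibrium is at 0 °C with ice remaining.
Mass melted = 124452/334 ≈ 372.6 g.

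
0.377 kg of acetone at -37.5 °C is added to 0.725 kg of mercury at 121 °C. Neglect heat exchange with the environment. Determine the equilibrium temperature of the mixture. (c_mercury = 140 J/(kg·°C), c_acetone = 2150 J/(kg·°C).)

T_f ≈ -19.9 °C

Conservation of energy gives ΣQ = 0:
0.725*140*(T − 121) + 0.377*2150*(T − (-37.5)) = 0
101.5(T − 121) + 810.55(T − (-37.5)) = 0
(101.5 + 810.55) T = 101.5*121 + 810.55*(-37.5)
T = -18114/912.05 ≈ -19.86 °C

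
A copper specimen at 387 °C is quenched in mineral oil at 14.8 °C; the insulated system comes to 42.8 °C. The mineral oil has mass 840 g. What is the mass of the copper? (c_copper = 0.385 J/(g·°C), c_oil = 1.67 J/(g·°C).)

m ≈ 296 g

Let T be the final temperature. ΣQ_i = 0:
m×0.385×(42.8 − 387) + 840×1.67×(42.8 − 14.8) = 0
-132.52 m = -39278
m = -39278/-132.52 ≈ 296.4 g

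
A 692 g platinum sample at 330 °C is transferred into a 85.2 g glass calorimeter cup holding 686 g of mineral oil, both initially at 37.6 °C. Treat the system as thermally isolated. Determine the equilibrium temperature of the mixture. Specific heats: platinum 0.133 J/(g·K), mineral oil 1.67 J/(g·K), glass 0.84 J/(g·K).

T_f ≈ 58.2 °C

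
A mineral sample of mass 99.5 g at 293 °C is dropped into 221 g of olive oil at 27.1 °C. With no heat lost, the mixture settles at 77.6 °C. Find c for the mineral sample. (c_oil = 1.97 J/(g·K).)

c ≈ 1.03 J/(g·K)

Heat lost by the mineral sample = heat gained by the oil:
99.5×c×(293 − 77.6) = 221×1.97×(77.6 − 27.1)
21432 c = 21986  ⇒  c ≈ 1.026 J/(g·K)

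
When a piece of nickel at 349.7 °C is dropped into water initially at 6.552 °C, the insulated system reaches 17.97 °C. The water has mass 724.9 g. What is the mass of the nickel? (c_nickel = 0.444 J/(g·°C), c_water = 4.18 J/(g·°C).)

m ≈ 235 g

Net heat exchanged in the isolated system is zero:
m·0.444·(17.97 − 349.7) + 724.9·4.18·(17.97 − 6.552) = 0
-147.29 m = -34597
m = -34597/-147.29 ≈ 234.9 g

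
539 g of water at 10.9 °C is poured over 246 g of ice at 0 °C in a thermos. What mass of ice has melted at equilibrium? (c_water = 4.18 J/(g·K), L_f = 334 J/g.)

m_melted ≈ 73.5 g

Cooling the water to 0 °C releases 539·4.18·10.9 = 24558 J.
Fully melting the ice requires m_ice L_f = 246·334 = 82164 J.
24558 J < 82164 J, so only part of the ice melts and the system sits at 0 °C.
m_melted·334 = 24558  ⇒  m_melted ≈ 73.53 g.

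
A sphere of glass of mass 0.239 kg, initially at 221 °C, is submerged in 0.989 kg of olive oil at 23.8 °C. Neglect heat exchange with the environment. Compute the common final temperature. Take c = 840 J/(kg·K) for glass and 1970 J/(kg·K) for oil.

Heat gained plus heat lost sum to zero:
0.239×840×(T − 221) + 0.989×1970×(T − 23.8) = 0
2149.1 T = 90738
T = 90738 / 2149.1 = 42.2 °C

T_f ≈ 42.2 °C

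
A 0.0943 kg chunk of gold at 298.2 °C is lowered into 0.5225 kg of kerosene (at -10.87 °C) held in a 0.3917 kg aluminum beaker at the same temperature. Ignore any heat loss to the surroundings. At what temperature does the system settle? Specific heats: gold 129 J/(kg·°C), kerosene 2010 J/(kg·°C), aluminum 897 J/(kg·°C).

T_f ≈ -8.2 °C

Heat gained plus heat lost sum to zero:
0.0943*129*(T − 298.2) + 0.5225*2010*(T − (-10.87)) + 0.3917*897*(T − (-10.87)) = 0
(12.16 + 1050.2 + 351.35) T = 12.16*298.2 + 1050.2*(-10.87) + 351.35*(-10.87)
T = -11608 / 1413.7 = -8.21 °C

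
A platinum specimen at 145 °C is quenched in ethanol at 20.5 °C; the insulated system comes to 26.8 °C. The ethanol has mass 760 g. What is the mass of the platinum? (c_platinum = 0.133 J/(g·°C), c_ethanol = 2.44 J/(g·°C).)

m ≈ 743 g

Conservation of energy gives ΣQ = 0:
m·0.133·(26.8 − 145) + 760·2.44·(26.8 − 20.5) = 0
-15.72 m = -11683
m = -11683/-15.72 ≈ 743.1 g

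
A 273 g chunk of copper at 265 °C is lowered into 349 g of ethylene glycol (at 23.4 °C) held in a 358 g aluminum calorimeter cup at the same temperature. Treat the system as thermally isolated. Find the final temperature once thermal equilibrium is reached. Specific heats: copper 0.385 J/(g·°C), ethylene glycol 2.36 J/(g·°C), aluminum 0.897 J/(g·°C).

T_f ≈ 43.7 °C

Energy conservation, ΣQ = 0:
273*0.385*(T − 265) + 349*2.36*(T − 23.4) + 358*0.897*(T − 23.4) = 0
105.11(T − 265) + 823.64(T − 23.4) + 321.13(T − 23.4) = 0
(105.11 + 823.64 + 321.13) T = 105.11*265 + 823.64*23.4 + 321.13*23.4
T = 54640/1249.9 ≈ 43.72 °C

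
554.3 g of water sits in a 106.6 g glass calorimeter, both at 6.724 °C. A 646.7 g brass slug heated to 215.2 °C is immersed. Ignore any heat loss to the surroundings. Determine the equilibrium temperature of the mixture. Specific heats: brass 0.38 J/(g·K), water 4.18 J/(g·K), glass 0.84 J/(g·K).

T_f ≈ 26.0 °C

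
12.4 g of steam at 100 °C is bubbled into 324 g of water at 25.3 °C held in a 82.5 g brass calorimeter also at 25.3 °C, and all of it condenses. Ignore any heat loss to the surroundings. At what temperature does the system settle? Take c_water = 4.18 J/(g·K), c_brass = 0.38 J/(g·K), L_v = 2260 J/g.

T_f ≈ 47.5 °C

Conservation of energy gives ΣQ = 0:
steam→water at 100 °C releases m L_v = 12.4×2260 = 28024; condensed water 100 °C→T: 51.83(T − 100); original water: 1354.3(T − 25.3); cup: 31.35(T − 25.3)
1437.5 T = 28024 + 5183.2 + 35057 = 68265
T ≈ 47.49 °C (< 100 °C, so full condensation is consistent).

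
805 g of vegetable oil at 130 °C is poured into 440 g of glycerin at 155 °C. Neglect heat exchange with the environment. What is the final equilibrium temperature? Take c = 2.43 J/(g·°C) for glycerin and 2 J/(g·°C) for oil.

T_f ≈ 140.0 °C

T_f is the heat-capacity-weighted average of the initial temperatures:
T_f = (1069.2*155 + 1610*130) / (1069.2 + 1610)
    = 375026 / 2679.2 ≈ 139.98 °C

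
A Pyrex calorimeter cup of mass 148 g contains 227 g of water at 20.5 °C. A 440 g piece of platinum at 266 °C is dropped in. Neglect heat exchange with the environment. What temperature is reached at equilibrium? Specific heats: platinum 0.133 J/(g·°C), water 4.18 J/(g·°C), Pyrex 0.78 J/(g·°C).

T_f ≈ 33.3 °C

With ΣQ=0 the equilibrium temperature is the m·c-weighted mean:
T_f = (58.52*266 + 948.86*20.5 + 115.44*20.5) / (58.52 + 948.86 + 115.44)
    = 37384 / 1122.8 ≈ 33.30 °C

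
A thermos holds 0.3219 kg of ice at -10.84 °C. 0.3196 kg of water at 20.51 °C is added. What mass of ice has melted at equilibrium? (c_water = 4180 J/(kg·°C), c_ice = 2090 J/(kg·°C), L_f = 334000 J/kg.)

m_melted ≈ 0.0602 kg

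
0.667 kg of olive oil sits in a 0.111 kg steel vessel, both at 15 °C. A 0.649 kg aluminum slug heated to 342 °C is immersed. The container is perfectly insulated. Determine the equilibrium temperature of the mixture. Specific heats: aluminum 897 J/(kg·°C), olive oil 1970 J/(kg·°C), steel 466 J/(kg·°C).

T_f ≈ 112.7 °C

T_f = Σ m_i c_i T_i / Σ m_i c_i:
T_f = (582.15×342 + 1314×15 + 51.73×15) / (582.15 + 1314 + 51.73)
    = 219582 / 1947.9 ≈ 112.73 °C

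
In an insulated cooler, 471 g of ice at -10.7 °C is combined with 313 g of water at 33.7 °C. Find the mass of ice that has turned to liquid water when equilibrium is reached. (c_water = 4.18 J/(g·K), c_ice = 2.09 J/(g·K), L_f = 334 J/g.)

m_melted ≈ 100 g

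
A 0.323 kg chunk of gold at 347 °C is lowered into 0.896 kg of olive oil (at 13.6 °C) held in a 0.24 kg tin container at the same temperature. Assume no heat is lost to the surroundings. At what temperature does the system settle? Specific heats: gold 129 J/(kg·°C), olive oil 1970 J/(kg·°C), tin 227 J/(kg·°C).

Net heat exchanged in the isolated system is zero:
0.323×129×(T − 347) + 0.896×1970×(T − 13.6) + 0.24×227×(T − 13.6) = 0
(41.67 + 1765.1 + 54.48) T = 41.67×347 + 1765.1×13.6 + 54.48×13.6
T = 39205/1861.3 ≈ 21.06 °C

T_f ≈ 21.1 °C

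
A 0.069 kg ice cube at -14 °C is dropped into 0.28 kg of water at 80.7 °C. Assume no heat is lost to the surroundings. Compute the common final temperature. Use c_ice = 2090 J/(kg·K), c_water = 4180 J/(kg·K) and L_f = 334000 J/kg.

T_f ≈ 47.6 °C

Taking heat into each body as positive, Σ m c ΔT = 0:
ice -14→0 °C: 0.069×2090×14 = 2018.9; fusion: m_ice L_f = 0.069×334000 = 23046; warm the meltwater: 288.42 T; water: 1170.4(T − 80.7)
1458.8 T = 94451 − 25065 = 69386
T ≈ 47.56 °C — above 0 °C, consistent with complete melting.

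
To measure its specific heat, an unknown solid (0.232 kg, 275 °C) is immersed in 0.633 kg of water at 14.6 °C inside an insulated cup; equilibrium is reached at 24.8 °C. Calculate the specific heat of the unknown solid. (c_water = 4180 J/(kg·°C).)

c ≈ 465 J/(kg·°C)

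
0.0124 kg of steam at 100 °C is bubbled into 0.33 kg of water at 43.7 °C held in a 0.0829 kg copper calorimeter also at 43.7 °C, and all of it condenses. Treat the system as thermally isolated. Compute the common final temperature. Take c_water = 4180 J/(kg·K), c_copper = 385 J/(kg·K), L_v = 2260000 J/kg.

T_f ≈ 64.8 °C

Sum of m c ΔT and latent-heat terms is zero:
latent heat released on condensation: 0.0124×2260000 = 28024
  condensed water 100 °C→T: 51.83(T − 100)
  water warms: 0.33×4180×(T − 43.7) = 1379.4(T − 43.7)
  copper cup: 0.0829×385×(T − 43.7) = 31.92(T − 43.7)
1463.1 T = 28024 + 5183.2 + 61675 = 94882
T ≈ 64.85 °C, under the boiling point, so the assumption holds.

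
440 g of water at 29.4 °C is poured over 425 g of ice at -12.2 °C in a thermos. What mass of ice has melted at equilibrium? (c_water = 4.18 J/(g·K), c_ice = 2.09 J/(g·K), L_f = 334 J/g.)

m_melted ≈ 129 g

Water can give up m c ΔT = 440·4.18·29.4 = 54072 J before reaching 0 °C.
Of that, 425·2.09·12.2 = 10837 J goes to bring the ice to 0 °C, leaving 43236 J.
Fully melting the ice requires m_ice L_f = 425·334 = 141950 J.
43236 J < 141950 J, so only part of the ice melts and the system sits at 0 °C.
m_melted·334 = 43236  ⇒  m_melted ≈ 129.4 g.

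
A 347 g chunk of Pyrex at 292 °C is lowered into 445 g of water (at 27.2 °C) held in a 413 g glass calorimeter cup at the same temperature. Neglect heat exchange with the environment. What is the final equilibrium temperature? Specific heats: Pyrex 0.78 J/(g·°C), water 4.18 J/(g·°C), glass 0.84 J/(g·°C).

T_f ≈ 56.1 °C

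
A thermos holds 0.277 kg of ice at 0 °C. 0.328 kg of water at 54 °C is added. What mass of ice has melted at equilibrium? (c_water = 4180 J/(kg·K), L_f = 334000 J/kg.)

m_melted ≈ 0.222 kg

Cooling the water to 0 °C releases 0.328·4180·54 = 74036 J.
Melting all 0.277 kg of ice would need 0.277·334000 = 92518 J.
74036 J < 92518 J, so only part of the ice melts and the system sits at 0 °C.
Mass melted = 74036/334000 ≈ 0.2217 kg.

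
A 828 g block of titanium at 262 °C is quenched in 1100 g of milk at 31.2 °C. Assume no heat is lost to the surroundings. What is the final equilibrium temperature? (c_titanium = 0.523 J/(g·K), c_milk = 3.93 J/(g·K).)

T_f ≈ 52.2 °C

T_f is the heat-capacity-weighted average of the initial temperatures:
T_f = (433.04*262 + 4323*31.2) / (433.04 + 4323)
    = 248335 / 4756 ≈ 52.21 °C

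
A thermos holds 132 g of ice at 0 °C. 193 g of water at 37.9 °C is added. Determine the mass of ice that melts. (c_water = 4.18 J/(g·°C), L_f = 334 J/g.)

m_melted ≈ 91.5 g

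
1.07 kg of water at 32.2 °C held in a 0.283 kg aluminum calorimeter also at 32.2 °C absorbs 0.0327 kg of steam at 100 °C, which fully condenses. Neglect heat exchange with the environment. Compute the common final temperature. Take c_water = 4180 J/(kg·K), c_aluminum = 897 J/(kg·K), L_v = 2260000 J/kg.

T_f ≈ 49.3 °C

Taking heat into each body as positive, Σ m c ΔT = 0:
latent heat released on condensation: 0.0327·2260000 = 73902; condensed water 100 °C→T: 136.69(T − 100); original water: 4472.6(T − 32.2); aluminum cup: 0.283·897·(T − 32.2) = 253.85(T − 32.2)
4863.1 T = 73902 + 13669 + 152192 = 239762
T ≈ 49.30 °C (< 100 °C, so full condensation is consistent).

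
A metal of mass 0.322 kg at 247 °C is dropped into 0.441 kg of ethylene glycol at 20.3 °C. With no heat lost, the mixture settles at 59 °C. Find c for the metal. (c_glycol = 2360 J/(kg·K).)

Heat gained plus heat lost sum to zero:
0.322×c×(59 − 247) + 0.441×2360×(59 − 20.3) = 0
-60.54 c = -40277
c = -40277/-60.54 ≈ 665.3 J/(kg·K)

c ≈ 665 J/(kg·K)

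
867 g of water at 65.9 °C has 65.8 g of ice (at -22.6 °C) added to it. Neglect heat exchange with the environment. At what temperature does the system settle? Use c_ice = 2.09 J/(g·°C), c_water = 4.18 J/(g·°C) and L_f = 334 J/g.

T_f ≈ 54.8 °C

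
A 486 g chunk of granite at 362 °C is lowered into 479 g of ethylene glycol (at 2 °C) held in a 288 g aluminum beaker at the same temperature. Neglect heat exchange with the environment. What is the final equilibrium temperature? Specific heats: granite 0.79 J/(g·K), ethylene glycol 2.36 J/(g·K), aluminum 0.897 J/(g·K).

Energy conservation, ΣQ = 0:
486*0.79*(T − 362) + 479*2.36*(T − 2) + 288*0.897*(T − 2) = 0
383.94(T − 362) + 1130.4(T − 2) + 258.34(T − 2) = 0
1772.7 T = 141764
T = 141764 / 1772.7 = 80 °C

T_f ≈ 80.0 °C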